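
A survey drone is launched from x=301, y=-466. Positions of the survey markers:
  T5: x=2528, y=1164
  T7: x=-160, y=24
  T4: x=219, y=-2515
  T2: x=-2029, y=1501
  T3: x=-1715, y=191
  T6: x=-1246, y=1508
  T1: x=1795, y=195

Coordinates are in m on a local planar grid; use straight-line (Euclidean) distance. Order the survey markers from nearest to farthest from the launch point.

Computing each straight-line distance from x=301, y=-466:
T7 x=-160, y=24: 672.8 m
T1 x=1795, y=195: 1633.7 m
T4 x=219, y=-2515: 2050.6 m
T3 x=-1715, y=191: 2120.4 m
T6 x=-1246, y=1508: 2508.0 m
T5 x=2528, y=1164: 2759.8 m
T2 x=-2029, y=1501: 3049.3 m

T7, T1, T4, T3, T6, T5, T2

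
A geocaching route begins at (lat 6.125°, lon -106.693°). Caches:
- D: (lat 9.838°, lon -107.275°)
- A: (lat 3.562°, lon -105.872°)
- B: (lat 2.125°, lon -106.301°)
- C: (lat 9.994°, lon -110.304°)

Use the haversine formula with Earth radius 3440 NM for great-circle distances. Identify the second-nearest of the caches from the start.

D

Distances from the start ((lat 6.125°, lon -106.693°)):
A: 161.5 NM
D: 225.6 NM
B: 241.3 NM
C: 316.3 NM
The second-nearest is D at 225.6 NM.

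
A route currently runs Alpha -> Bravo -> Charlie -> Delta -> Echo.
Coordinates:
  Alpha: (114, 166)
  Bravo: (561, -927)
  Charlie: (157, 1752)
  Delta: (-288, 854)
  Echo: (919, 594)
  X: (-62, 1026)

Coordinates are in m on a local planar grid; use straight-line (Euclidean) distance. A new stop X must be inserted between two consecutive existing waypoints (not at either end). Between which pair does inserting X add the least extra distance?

Added distance for inserting X between each consecutive pair:
Alpha–Bravo: 1746.9 m
Bravo–Charlie: 99.0 m
Charlie–Delta: 40.1 m
Delta–Echo: 121.2 m
Smallest added distance is 40.1 m, inserting between Charlie and Delta.

between Charlie and Delta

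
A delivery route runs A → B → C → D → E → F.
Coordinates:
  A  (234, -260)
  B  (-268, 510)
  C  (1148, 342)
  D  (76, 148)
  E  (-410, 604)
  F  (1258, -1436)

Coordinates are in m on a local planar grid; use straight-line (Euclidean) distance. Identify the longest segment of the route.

Leg distances:
A→B: 919.2 m
B→C: 1425.9 m
C→D: 1089.4 m
D→E: 666.4 m
E→F: 2635.1 m
The longest leg is E–F at 2635.1 m.

E–F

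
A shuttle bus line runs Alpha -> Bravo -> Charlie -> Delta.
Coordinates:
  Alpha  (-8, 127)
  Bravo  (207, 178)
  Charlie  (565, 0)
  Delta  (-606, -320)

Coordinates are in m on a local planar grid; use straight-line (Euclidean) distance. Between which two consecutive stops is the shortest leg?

Leg distances:
Alpha→Bravo: 221.0 m
Bravo→Charlie: 399.8 m
Charlie→Delta: 1213.9 m
The shortest leg is Alpha–Bravo at 221.0 m.

Alpha–Bravo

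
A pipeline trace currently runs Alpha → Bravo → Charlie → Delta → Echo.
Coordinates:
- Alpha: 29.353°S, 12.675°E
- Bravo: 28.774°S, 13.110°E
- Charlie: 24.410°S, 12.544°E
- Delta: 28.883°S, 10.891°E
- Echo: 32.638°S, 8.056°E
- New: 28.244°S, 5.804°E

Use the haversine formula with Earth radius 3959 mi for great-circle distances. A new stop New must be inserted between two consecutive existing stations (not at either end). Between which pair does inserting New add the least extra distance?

between Delta and Echo

Added distance for inserting New between each consecutive pair:
Alpha–Bravo: 820.2 mi
Bravo–Charlie: 635.7 mi
Charlie–Delta: 480.6 mi
Delta–Echo: 334.5 mi
Smallest added distance is 334.5 mi, inserting between Delta and Echo.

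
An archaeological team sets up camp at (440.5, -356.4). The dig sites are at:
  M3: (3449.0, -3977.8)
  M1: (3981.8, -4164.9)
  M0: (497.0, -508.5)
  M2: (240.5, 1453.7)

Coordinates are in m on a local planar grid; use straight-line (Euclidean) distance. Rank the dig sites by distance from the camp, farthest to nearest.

M1, M3, M2, M0

Distances from the camp:
M1 (3981.8, -4164.9): 5200.5 m
M3 (3449.0, -3977.8): 4708.0 m
M2 (240.5, 1453.7): 1821.1 m
M0 (497.0, -508.5): 162.3 m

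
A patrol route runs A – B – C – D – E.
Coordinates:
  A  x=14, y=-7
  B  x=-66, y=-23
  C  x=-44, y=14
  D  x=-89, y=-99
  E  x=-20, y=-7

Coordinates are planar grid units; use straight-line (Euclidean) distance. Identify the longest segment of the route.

Leg distances:
A→B: 81.6
B→C: 43.0
C→D: 121.6
D→E: 115.0
The longest leg is C–D at 121.6.

C–D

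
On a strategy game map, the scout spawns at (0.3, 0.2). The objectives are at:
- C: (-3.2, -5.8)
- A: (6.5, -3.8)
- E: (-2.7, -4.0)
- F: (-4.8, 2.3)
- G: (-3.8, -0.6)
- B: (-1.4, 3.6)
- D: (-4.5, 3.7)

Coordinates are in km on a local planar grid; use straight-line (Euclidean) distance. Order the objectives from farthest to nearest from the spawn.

Distances from the spawn:
A (6.5, -3.8): 7.4 km
C (-3.2, -5.8): 6.9 km
D (-4.5, 3.7): 5.9 km
F (-4.8, 2.3): 5.5 km
E (-2.7, -4.0): 5.2 km
G (-3.8, -0.6): 4.2 km
B (-1.4, 3.6): 3.8 km

A, C, D, F, E, G, B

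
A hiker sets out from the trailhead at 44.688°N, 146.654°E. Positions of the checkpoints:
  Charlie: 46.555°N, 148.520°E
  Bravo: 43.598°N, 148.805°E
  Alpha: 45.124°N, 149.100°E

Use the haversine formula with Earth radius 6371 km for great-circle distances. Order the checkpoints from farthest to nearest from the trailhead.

Charlie, Bravo, Alpha

Computing each great-circle distance from 44.688°N, 146.654°E:
Charlie 46.555°N, 148.520°E: 253.3 km
Bravo 43.598°N, 148.805°E: 210.1 km
Alpha 45.124°N, 149.100°E: 198.6 km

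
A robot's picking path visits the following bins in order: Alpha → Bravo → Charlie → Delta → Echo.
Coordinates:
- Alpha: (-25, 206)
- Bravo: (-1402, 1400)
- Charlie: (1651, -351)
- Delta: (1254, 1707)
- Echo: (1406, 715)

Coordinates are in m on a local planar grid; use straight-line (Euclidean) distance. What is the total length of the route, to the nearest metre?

8442 m

Leg distances:
Alpha→Bravo: 1822.6 m  (cumulative 1822.6 m)
Bravo→Charlie: 3519.5 m  (cumulative 5342.1 m)
Charlie→Delta: 2095.9 m  (cumulative 7438.0 m)
Delta→Echo: 1003.6 m  (cumulative 8441.6 m)
Total route length ≈ 8442 m.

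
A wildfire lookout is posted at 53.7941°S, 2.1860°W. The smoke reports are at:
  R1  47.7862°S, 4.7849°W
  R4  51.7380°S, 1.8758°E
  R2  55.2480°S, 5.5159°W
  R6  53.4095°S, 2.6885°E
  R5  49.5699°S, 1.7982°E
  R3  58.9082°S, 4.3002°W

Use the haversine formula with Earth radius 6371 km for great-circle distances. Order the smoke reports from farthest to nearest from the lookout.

Distance from the lookout at 53.7941°S, 2.1860°W to each:
R1 47.7862°S, 4.7849°W: 692.5 km
R3 58.9082°S, 4.3002°W: 583.3 km
R5 49.5699°S, 1.7982°E: 543.9 km
R4 51.7380°S, 1.8758°E: 356.2 km
R6 53.4095°S, 2.6885°E: 324.4 km
R2 55.2480°S, 5.5159°W: 268.9 km

R1, R3, R5, R4, R6, R2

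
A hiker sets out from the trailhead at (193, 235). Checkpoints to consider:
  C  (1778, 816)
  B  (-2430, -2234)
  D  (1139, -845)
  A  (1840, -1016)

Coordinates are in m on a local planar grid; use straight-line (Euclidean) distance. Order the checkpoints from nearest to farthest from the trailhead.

Distances from the trailhead:
D (1139, -845): 1435.7 m
C (1778, 816): 1688.1 m
A (1840, -1016): 2068.2 m
B (-2430, -2234): 3602.2 m

D, C, A, B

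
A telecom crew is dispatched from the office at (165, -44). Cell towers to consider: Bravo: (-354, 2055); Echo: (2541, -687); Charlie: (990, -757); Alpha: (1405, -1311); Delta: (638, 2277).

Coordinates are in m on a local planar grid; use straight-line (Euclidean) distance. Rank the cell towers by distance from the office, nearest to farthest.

Charlie, Alpha, Bravo, Delta, Echo

Distances from the office:
Charlie (990, -757): 1090.4 m
Alpha (1405, -1311): 1772.8 m
Bravo (-354, 2055): 2162.2 m
Delta (638, 2277): 2368.7 m
Echo (2541, -687): 2461.5 m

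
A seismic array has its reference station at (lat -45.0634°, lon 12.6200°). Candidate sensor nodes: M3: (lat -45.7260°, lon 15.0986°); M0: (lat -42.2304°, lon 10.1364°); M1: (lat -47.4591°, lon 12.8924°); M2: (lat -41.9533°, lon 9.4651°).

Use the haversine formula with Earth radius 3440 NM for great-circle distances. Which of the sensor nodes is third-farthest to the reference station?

M1

Distance to each, sorted:
M2: 231.8 NM
M0: 201.4 NM
M1: 144.3 NM
M3: 111.8 NM
The third-farthest is M1 at 144.3 NM.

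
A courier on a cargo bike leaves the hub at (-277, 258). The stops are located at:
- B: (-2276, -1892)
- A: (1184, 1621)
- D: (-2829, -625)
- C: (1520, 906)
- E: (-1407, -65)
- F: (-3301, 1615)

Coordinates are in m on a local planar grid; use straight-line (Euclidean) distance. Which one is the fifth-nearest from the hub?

B

Distances from the hub ((-277, 258)):
E: 1175.3 m
C: 1910.3 m
A: 1998.1 m
D: 2700.4 m
B: 2935.7 m
F: 3314.5 m
The fifth-nearest is B at 2935.7 m.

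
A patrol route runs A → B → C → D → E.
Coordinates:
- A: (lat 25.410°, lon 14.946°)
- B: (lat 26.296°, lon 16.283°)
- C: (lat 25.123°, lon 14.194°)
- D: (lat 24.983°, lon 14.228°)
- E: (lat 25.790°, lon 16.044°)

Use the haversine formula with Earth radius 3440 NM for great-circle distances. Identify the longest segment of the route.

B–C

Leg distances:
A→B: 89.7 NM
B→C: 133.2 NM
C→D: 8.6 NM
D→E: 109.8 NM
The longest leg is B–C at 133.2 NM.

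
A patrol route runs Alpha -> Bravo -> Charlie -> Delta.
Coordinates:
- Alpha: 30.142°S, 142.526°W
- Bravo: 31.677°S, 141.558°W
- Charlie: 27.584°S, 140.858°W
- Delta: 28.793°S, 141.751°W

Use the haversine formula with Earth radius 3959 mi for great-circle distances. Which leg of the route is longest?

Leg distances:
Alpha→Bravo: 120.6 mi
Bravo→Charlie: 285.9 mi
Charlie→Delta: 99.7 mi
The longest leg is Bravo–Charlie at 285.9 mi.

Bravo–Charlie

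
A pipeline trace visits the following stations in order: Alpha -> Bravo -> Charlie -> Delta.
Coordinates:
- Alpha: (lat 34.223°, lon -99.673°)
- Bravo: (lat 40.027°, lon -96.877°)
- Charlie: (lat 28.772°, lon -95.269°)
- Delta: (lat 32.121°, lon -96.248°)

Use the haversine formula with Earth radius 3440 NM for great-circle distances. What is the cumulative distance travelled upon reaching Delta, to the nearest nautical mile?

1261 NM

Leg distances:
Alpha→Bravo: 373.2 NM  (cumulative 373.2 NM)
Bravo→Charlie: 680.4 NM  (cumulative 1053.6 NM)
Charlie→Delta: 207.4 NM  (cumulative 1261.0 NM)
Cumulative distance at Delta ≈ 1261 NM.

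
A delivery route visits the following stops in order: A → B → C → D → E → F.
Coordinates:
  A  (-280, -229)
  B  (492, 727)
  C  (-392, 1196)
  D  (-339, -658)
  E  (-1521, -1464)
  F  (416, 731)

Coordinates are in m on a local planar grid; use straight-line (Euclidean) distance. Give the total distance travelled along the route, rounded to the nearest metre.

8442 m

Leg distances:
A→B: 1228.8 m  (cumulative 1228.8 m)
B→C: 1000.7 m  (cumulative 2229.5 m)
C→D: 1854.8 m  (cumulative 4084.3 m)
D→E: 1430.7 m  (cumulative 5514.9 m)
E→F: 2927.5 m  (cumulative 8442.4 m)
Total route length ≈ 8442 m.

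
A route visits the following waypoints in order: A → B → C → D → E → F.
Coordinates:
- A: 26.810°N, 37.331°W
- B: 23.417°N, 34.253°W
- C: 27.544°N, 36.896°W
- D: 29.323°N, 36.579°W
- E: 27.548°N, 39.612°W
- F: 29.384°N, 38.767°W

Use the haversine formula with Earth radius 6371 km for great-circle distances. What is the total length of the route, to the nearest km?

1795 km

Leg distances:
A→B: 488.2 km  (cumulative 488.2 km)
B→C: 530.0 km  (cumulative 1018.2 km)
C→D: 200.2 km  (cumulative 1218.4 km)
D→E: 356.2 km  (cumulative 1574.7 km)
E→F: 220.2 km  (cumulative 1794.9 km)
Total route length ≈ 1795 km.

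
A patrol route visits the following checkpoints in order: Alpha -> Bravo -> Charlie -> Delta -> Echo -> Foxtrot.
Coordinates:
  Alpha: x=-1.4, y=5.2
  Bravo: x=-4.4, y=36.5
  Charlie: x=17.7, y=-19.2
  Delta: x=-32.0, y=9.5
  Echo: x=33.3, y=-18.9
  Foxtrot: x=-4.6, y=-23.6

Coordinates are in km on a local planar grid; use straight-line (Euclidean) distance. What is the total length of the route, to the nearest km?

258 km

Leg distances:
Alpha→Bravo: 31.4 km  (cumulative 31.4 km)
Bravo→Charlie: 59.9 km  (cumulative 91.4 km)
Charlie→Delta: 57.4 km  (cumulative 148.8 km)
Delta→Echo: 71.2 km  (cumulative 220.0 km)
Echo→Foxtrot: 38.2 km  (cumulative 258.2 km)
Total route length ≈ 258 km.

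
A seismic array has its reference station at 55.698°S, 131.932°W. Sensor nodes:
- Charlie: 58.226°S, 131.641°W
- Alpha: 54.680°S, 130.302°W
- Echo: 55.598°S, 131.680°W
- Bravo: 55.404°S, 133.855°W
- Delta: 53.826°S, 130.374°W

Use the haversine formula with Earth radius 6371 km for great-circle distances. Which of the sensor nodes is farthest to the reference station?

Charlie

Distance to each, sorted:
Charlie: 281.7 km
Delta: 230.9 km
Alpha: 153.4 km
Bravo: 125.3 km
Echo: 19.3 km
The farthest is Charlie at 281.7 km.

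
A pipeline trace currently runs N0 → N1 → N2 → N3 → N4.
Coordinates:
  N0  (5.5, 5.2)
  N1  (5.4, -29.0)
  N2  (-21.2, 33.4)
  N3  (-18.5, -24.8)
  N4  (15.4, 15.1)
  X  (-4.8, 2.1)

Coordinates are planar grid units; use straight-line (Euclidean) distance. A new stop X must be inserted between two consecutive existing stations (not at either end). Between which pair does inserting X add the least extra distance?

Added distance for inserting X between each consecutive pair:
N0–N1: 9.3
N1–N2: 0.2
N2–N3: 7.3
N3–N4: 1.9
Smallest added distance is 0.2, inserting between N1 and N2.

between N1 and N2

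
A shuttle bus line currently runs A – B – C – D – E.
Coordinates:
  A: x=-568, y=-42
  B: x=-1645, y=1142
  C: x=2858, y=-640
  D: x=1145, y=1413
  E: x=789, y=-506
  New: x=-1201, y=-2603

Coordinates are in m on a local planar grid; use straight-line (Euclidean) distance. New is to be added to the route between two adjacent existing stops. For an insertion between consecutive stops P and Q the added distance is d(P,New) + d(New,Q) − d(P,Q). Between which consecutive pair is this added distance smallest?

between B and C

Added distance for inserting New between each consecutive pair:
A–B: 4808.7 m
B–C: 3437.2 m
C–D: 6486.0 m
D–E: 5590.2 m
Smallest added distance is 3437.2 m, inserting between B and C.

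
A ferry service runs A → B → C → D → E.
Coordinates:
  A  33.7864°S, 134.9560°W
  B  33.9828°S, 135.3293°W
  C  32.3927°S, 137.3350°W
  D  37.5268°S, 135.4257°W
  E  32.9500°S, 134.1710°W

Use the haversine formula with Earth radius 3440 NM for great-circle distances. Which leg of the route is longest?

C–D

Leg distances:
A→B: 22.0 NM
B→C: 138.8 NM
C→D: 322.2 NM
D→E: 281.6 NM
The longest leg is C–D at 322.2 NM.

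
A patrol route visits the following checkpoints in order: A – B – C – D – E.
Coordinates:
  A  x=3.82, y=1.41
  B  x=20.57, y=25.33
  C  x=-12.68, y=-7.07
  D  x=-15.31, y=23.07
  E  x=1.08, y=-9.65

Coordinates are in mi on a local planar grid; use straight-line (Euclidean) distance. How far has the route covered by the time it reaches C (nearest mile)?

76 mi

Leg distances:
A→B: 29.2 mi  (cumulative 29.2 mi)
B→C: 46.4 mi  (cumulative 75.6 mi)
Cumulative distance at C ≈ 76 mi.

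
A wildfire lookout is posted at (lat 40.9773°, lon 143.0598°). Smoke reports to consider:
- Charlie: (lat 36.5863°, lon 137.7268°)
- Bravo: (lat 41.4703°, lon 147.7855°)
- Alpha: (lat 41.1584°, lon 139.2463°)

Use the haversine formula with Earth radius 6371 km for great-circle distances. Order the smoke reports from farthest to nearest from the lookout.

Charlie, Bravo, Alpha

Distances from the lookout:
Charlie (lat 36.5863°, lon 137.7268°): 672.1 km
Bravo (lat 41.4703°, lon 147.7855°): 399.0 km
Alpha (lat 41.1584°, lon 139.2463°): 320.3 km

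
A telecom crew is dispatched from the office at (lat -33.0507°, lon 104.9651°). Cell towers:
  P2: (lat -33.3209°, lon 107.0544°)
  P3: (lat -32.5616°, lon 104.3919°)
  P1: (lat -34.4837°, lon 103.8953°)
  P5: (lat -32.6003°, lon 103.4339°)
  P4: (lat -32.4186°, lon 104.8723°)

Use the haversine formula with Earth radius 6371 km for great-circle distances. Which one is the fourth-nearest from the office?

P1

Distances from the office ((lat -33.0507°, lon 104.9651°)):
P4: 70.8 km
P3: 76.3 km
P5: 151.6 km
P1: 187.5 km
P2: 196.7 km
The fourth-nearest is P1 at 187.5 km.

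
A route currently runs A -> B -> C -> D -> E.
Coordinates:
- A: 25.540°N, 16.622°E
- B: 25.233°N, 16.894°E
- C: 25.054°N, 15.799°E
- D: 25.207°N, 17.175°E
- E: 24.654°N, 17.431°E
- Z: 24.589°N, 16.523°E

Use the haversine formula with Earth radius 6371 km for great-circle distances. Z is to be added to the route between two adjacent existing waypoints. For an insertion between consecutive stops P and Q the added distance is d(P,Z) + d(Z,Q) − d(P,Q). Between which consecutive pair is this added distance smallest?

between C and D

Added distance for inserting Z between each consecutive pair:
A–B: 143.3 km
B–C: 58.3 km
C–D: 45.1 km
D–E: 120.5 km
Smallest added distance is 45.1 km, inserting between C and D.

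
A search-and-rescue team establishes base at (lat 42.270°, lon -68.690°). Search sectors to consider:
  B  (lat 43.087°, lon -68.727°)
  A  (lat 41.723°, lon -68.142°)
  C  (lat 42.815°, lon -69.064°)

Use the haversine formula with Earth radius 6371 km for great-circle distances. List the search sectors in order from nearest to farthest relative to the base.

C, A, B

Distance from the base at (lat 42.270°, lon -68.690°) to each:
C (lat 42.815°, lon -69.064°): 67.9 km
A (lat 41.723°, lon -68.142°): 75.8 km
B (lat 43.087°, lon -68.727°): 90.9 km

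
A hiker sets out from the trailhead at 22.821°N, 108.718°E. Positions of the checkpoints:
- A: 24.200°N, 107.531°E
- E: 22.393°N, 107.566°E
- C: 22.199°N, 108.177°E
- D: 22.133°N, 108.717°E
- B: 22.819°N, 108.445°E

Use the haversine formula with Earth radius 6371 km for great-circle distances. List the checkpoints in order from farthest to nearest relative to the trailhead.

A, E, C, D, B

Distance from the trailhead at 22.821°N, 108.718°E to each:
A 24.200°N, 107.531°E: 195.3 km
E 22.393°N, 107.566°E: 127.5 km
C 22.199°N, 108.177°E: 88.7 km
D 22.133°N, 108.717°E: 76.5 km
B 22.819°N, 108.445°E: 28.0 km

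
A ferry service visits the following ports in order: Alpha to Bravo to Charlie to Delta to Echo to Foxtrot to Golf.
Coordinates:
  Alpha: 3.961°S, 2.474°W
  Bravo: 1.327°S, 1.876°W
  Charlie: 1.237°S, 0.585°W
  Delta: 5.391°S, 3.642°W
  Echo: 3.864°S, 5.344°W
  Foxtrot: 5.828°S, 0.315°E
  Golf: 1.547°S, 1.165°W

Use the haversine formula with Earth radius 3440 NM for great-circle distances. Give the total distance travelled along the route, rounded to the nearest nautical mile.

Leg distances:
Alpha→Bravo: 162.2 NM  (cumulative 162.2 NM)
Bravo→Charlie: 77.7 NM  (cumulative 239.8 NM)
Charlie→Delta: 309.5 NM  (cumulative 549.3 NM)
Delta→Echo: 137.0 NM  (cumulative 686.3 NM)
Echo→Foxtrot: 358.5 NM  (cumulative 1044.8 NM)
Foxtrot→Golf: 271.9 NM  (cumulative 1316.7 NM)
Total route length ≈ 1317 NM.

1317 NM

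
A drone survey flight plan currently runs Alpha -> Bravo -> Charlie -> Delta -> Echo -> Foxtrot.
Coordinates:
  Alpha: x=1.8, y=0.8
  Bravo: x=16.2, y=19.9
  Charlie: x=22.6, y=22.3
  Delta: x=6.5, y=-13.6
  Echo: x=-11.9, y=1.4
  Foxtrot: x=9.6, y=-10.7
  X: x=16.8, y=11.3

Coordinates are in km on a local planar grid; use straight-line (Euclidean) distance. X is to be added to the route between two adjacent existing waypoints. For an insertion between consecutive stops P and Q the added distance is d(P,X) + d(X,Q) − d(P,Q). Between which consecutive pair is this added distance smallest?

Added distance for inserting X between each consecutive pair:
Alpha–Bravo: 3.0 km
Bravo–Charlie: 14.2 km
Charlie–Delta: 0.0 km
Delta–Echo: 33.6 km
Echo–Foxtrot: 28.8 km
Smallest added distance is 0.0 km, inserting between Charlie and Delta.

between Charlie and Delta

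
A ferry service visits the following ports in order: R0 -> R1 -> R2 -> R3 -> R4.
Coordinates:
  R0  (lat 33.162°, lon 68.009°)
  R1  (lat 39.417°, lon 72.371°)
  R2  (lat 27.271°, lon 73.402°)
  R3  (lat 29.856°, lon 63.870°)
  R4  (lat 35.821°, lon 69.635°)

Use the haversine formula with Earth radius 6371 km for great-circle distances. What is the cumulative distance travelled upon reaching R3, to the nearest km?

3125 km

Leg distances:
R0→R1: 797.6 km  (cumulative 797.6 km)
R1→R2: 1353.9 km  (cumulative 2151.5 km)
R2→R3: 973.9 km  (cumulative 3125.4 km)
Cumulative distance at R3 ≈ 3125 km.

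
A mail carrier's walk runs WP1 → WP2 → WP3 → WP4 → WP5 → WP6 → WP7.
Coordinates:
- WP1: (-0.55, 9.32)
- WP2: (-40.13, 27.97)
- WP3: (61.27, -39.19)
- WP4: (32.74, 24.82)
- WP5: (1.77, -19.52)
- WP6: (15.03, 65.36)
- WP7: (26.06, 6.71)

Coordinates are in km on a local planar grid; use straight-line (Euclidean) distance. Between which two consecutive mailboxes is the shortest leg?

WP1–WP2

Leg distances:
WP1→WP2: 43.8 km
WP2→WP3: 121.6 km
WP3→WP4: 70.1 km
WP4→WP5: 54.1 km
WP5→WP6: 85.9 km
WP6→WP7: 59.7 km
The shortest leg is WP1–WP2 at 43.8 km.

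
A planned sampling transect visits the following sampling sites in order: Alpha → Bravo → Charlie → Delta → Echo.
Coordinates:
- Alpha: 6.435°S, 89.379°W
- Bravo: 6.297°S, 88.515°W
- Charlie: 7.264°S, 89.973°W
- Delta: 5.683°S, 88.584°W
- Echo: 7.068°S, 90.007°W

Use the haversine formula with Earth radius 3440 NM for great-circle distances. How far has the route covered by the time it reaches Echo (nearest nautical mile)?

402 NM

Leg distances:
Alpha→Bravo: 52.2 NM  (cumulative 52.2 NM)
Bravo→Charlie: 104.5 NM  (cumulative 156.7 NM)
Charlie→Delta: 126.0 NM  (cumulative 282.7 NM)
Delta→Echo: 118.8 NM  (cumulative 401.6 NM)
Cumulative distance at Echo ≈ 402 NM.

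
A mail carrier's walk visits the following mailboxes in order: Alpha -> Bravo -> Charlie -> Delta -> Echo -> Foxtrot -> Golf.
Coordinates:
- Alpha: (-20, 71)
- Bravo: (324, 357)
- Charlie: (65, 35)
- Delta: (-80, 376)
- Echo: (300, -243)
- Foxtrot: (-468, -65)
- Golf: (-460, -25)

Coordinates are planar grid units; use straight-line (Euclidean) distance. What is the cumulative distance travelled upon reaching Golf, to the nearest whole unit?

Leg distances:
Alpha→Bravo: 447.4  (cumulative 447.4)
Bravo→Charlie: 413.2  (cumulative 860.6)
Charlie→Delta: 370.5  (cumulative 1231.1)
Delta→Echo: 726.3  (cumulative 1957.5)
Echo→Foxtrot: 788.4  (cumulative 2745.8)
Foxtrot→Golf: 40.8  (cumulative 2786.6)
Cumulative distance at Golf ≈ 2787.

2787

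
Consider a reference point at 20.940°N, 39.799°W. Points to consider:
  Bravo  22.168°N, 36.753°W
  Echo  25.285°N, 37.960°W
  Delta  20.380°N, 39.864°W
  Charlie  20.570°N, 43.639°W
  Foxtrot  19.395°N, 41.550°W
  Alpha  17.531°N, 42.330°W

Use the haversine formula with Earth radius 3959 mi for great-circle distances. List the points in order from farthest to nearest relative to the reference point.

Computing each great-circle distance from 20.940°N, 39.799°W:
Echo 25.285°N, 37.960°W: 322.2 mi
Alpha 17.531°N, 42.330°W: 287.6 mi
Charlie 20.570°N, 43.639°W: 249.4 mi
Bravo 22.168°N, 36.753°W: 213.3 mi
Foxtrot 19.395°N, 41.550°W: 155.9 mi
Delta 20.380°N, 39.864°W: 38.9 mi

Echo, Alpha, Charlie, Bravo, Foxtrot, Delta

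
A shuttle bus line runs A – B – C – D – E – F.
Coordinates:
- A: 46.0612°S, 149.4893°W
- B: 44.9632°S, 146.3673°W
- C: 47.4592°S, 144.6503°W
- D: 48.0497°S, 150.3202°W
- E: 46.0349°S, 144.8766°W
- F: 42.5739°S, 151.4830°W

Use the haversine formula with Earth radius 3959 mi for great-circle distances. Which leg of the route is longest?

Leg distances:
A→B: 169.1 mi
B→C: 191.0 mi
C→D: 266.5 mi
D→E: 291.6 mi
E→F: 404.6 mi
The longest leg is E–F at 404.6 mi.

E–F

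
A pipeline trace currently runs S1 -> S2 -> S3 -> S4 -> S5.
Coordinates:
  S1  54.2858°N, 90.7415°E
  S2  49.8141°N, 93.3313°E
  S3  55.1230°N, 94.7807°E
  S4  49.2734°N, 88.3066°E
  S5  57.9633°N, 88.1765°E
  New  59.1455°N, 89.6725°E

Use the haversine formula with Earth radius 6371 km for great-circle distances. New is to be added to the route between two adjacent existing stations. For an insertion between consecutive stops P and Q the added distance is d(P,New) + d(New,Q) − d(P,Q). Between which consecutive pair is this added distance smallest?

Added distance for inserting New between each consecutive pair:
S1–S2: 1080.3 km
S2–S3: 1008.3 km
S3–S4: 858.9 km
S4–S5: 292.5 km
Smallest added distance is 292.5 km, inserting between S4 and S5.

between S4 and S5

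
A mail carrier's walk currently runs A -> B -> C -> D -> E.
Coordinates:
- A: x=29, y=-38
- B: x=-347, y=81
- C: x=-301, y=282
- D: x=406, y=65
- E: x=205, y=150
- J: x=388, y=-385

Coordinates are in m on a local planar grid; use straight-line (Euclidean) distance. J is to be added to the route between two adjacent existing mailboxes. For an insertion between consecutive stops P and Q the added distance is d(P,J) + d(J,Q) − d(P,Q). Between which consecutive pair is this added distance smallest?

Added distance for inserting J between each consecutive pair:
A–B: 975.2 m
B–C: 1623.0 m
C–D: 669.8 m
D–E: 797.6 m
Smallest added distance is 669.8 m, inserting between C and D.

between C and D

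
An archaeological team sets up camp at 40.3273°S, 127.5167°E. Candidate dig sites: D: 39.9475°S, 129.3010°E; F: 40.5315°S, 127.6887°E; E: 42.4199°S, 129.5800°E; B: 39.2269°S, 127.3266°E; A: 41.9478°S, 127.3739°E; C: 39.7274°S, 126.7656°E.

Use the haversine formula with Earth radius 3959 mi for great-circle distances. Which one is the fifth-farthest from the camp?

C

Distance to each, sorted:
E: 179.9 mi
A: 112.2 mi
D: 97.8 mi
B: 76.7 mi
C: 57.4 mi
F: 16.8 mi
The fifth-farthest is C at 57.4 mi.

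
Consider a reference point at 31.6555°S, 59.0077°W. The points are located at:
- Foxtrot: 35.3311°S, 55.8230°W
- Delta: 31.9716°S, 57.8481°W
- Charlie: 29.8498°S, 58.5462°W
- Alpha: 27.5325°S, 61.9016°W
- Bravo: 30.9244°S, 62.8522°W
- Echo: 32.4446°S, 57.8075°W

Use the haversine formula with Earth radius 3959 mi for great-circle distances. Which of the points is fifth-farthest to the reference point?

Echo

Distances from the reference point (31.6555°S, 59.0077°W):
Alpha: 333.7 mi
Foxtrot: 313.3 mi
Bravo: 232.5 mi
Charlie: 127.7 mi
Echo: 89.0 mi
Delta: 71.5 mi
The fifth-farthest is Echo at 89.0 mi.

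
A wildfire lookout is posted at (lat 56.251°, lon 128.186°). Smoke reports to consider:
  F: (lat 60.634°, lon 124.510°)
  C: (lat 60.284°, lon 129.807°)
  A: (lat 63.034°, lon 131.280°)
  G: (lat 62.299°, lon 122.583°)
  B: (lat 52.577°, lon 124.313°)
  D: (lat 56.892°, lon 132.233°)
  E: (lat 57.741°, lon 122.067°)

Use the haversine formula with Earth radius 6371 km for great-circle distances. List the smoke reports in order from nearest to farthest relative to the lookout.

Distances from the lookout:
D (lat 56.892°, lon 132.233°): 257.9 km
E (lat 57.741°, lon 122.067°): 405.8 km
C (lat 60.284°, lon 129.807°): 458.3 km
B (lat 52.577°, lon 124.313°): 479.1 km
F (lat 60.634°, lon 124.510°): 532.1 km
G (lat 62.299°, lon 122.583°): 743.4 km
A (lat 63.034°, lon 131.280°): 773.8 km

D, E, C, B, F, G, A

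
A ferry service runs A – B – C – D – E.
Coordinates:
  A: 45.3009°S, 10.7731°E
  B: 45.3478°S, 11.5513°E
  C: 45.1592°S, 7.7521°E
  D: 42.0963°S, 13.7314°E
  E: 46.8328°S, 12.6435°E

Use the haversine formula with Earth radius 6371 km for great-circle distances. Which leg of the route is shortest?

A–B

Leg distances:
A→B: 61.1 km
B→C: 298.1 km
C→D: 589.3 km
D→E: 533.7 km
The shortest leg is A–B at 61.1 km.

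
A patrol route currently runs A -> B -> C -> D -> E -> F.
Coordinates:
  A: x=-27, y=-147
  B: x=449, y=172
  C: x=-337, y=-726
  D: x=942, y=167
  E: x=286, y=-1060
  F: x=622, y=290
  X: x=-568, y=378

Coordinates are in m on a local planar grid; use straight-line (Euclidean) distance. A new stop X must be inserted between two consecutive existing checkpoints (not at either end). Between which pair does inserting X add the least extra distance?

Added distance for inserting X between each consecutive pair:
A–B: 1218.5 m
B–C: 972.2 m
C–D: 1092.7 m
D–E: 1805.8 m
E–F: 1474.5 m
Smallest added distance is 972.2 m, inserting between B and C.

between B and C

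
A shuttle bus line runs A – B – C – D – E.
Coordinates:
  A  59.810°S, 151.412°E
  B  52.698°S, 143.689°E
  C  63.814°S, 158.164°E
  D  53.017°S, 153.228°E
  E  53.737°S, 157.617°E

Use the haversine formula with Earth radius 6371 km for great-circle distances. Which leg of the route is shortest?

Leg distances:
A→B: 922.2 km
B→C: 1490.7 km
C→D: 1233.6 km
D→E: 301.9 km
The shortest leg is D–E at 301.9 km.

D–E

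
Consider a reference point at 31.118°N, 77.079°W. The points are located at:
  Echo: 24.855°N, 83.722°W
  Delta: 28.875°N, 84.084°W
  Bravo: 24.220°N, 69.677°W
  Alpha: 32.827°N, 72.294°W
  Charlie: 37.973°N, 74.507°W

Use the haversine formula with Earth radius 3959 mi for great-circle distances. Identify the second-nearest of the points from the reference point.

Distances from the reference point (31.118°N, 77.079°W):
Alpha: 304.3 mi
Delta: 446.8 mi
Charlie: 495.7 mi
Echo: 592.7 mi
Bravo: 657.2 mi
The second-nearest is Delta at 446.8 mi.

Delta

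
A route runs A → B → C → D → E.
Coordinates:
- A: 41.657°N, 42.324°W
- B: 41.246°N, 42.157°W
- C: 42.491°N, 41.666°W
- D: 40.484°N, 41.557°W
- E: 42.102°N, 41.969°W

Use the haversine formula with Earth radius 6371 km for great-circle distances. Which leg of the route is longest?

C–D

Leg distances:
A→B: 47.8 km
B→C: 144.3 km
C→D: 223.4 km
D→E: 183.2 km
The longest leg is C–D at 223.4 km.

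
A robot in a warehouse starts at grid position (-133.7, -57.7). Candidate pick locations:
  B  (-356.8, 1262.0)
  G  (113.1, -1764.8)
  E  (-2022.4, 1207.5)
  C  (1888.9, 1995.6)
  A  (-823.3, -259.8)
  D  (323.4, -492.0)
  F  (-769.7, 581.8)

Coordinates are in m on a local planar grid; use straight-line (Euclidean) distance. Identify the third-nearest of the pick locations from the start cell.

F

Distances from the start cell ((-133.7, -57.7)):
D: 630.5 m
A: 718.6 m
F: 901.9 m
B: 1338.4 m
G: 1724.8 m
E: 2273.3 m
C: 2882.2 m
The third-nearest is F at 901.9 m.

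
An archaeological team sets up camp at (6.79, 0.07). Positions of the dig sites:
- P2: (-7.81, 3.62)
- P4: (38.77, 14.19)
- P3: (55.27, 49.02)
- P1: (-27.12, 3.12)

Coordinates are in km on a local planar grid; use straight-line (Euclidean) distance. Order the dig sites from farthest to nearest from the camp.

Distances from the camp:
P3 (55.27, 49.02): 68.9 km
P4 (38.77, 14.19): 35.0 km
P1 (-27.12, 3.12): 34.0 km
P2 (-7.81, 3.62): 15.0 km

P3, P4, P1, P2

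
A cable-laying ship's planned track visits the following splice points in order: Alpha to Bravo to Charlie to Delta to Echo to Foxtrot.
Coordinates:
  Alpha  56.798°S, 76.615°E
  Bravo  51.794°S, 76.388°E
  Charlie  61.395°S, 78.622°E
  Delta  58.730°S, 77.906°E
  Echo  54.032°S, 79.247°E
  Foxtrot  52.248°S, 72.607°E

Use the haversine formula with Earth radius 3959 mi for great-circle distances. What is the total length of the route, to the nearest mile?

Leg distances:
Alpha→Bravo: 345.9 mi  (cumulative 345.9 mi)
Bravo→Charlie: 668.7 mi  (cumulative 1014.6 mi)
Charlie→Delta: 185.8 mi  (cumulative 1200.4 mi)
Delta→Echo: 328.6 mi  (cumulative 1529.0 mi)
Echo→Foxtrot: 301.4 mi  (cumulative 1830.4 mi)
Total route length ≈ 1830 mi.

1830 mi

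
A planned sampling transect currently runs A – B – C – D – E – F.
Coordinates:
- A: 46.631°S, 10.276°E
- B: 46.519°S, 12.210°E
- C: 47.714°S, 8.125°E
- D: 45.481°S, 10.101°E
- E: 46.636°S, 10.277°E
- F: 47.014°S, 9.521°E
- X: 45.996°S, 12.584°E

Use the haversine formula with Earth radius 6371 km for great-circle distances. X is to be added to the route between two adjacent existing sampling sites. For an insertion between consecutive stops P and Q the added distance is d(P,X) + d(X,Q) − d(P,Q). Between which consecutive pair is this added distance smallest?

Added distance for inserting X between each consecutive pair:
A–B: 107.3 km
B–C: 117.6 km
C–D: 299.5 km
D–E: 262.8 km
E–F: 380.0 km
Smallest added distance is 107.3 km, inserting between A and B.

between A and B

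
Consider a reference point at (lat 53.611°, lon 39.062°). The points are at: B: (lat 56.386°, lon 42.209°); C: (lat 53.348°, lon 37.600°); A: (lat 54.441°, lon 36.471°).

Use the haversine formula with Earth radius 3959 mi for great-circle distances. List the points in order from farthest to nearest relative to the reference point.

Computing each great-circle distance from (lat 53.611°, lon 39.062°):
B (lat 56.386°, lon 42.209°): 228.7 mi
A (lat 54.441°, lon 36.471°): 119.8 mi
C (lat 53.348°, lon 37.600°): 62.8 mi

B, A, C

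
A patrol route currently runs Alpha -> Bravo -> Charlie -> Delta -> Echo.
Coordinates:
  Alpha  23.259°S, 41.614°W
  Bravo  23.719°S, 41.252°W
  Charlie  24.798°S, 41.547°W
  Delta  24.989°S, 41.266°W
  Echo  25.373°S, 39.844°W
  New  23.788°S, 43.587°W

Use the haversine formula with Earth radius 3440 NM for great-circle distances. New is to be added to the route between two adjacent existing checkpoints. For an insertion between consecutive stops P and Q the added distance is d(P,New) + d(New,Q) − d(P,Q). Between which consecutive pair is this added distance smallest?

Added distance for inserting New between each consecutive pair:
Alpha–Bravo: 207.5 NM
Bravo–Charlie: 188.7 NM
Charlie–Delta: 253.9 NM
Delta–Echo: 290.8 NM
Smallest added distance is 188.7 NM, inserting between Bravo and Charlie.

between Bravo and Charlie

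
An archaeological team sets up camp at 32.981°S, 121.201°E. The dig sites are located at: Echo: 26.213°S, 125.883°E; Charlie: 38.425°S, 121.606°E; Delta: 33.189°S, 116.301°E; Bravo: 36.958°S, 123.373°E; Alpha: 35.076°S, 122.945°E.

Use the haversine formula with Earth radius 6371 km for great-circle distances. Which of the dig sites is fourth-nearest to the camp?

Charlie

Distances from the camp (32.981°S, 121.201°E):
Alpha: 283.0 km
Delta: 457.1 km
Bravo: 484.4 km
Charlie: 606.4 km
Echo: 877.9 km
The fourth-nearest is Charlie at 606.4 km.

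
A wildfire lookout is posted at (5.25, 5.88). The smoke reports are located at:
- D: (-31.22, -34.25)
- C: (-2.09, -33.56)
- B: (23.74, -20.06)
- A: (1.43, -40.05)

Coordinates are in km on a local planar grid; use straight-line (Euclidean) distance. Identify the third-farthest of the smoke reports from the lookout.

Distance to each, sorted:
D: 54.2 km
A: 46.1 km
C: 40.1 km
B: 31.9 km
The third-farthest is C at 40.1 km.

C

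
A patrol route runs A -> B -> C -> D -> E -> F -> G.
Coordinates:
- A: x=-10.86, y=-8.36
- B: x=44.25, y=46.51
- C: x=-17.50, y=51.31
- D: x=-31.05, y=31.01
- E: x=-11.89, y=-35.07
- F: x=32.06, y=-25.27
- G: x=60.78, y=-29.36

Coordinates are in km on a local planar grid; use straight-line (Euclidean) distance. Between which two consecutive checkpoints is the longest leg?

Leg distances:
A→B: 77.8 km
B→C: 61.9 km
C→D: 24.4 km
D→E: 68.8 km
E→F: 45.0 km
F→G: 29.0 km
The longest leg is A–B at 77.8 km.

A–B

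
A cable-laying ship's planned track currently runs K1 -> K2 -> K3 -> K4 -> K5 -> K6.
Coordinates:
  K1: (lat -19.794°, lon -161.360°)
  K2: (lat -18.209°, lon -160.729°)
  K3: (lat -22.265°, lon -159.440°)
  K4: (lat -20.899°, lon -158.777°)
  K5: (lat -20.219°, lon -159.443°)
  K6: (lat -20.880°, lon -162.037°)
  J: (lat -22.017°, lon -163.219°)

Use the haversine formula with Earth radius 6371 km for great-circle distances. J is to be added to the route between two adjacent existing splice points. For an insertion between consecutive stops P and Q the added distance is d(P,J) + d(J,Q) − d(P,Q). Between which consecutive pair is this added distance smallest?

between K5 and K6

Added distance for inserting J between each consecutive pair:
K1–K2: 622.2 km
K2–K3: 416.4 km
K3–K4: 699.7 km
K4–K5: 813.3 km
K5–K6: 335.7 km
Smallest added distance is 335.7 km, inserting between K5 and K6.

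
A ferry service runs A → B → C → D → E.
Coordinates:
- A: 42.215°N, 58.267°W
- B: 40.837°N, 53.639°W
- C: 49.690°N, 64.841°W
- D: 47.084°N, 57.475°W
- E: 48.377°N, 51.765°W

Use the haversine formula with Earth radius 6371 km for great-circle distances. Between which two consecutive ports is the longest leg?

Leg distances:
A→B: 414.5 km
B→C: 1315.4 km
C→D: 615.9 km
D→E: 450.5 km
The longest leg is B–C at 1315.4 km.

B–C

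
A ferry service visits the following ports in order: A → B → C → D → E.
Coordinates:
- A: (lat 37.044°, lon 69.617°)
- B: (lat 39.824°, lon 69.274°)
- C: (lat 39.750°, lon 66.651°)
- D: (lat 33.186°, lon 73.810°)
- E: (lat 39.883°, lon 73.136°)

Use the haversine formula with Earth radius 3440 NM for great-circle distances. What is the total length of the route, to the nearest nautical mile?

Leg distances:
A→B: 167.7 NM  (cumulative 167.7 NM)
B→C: 121.1 NM  (cumulative 288.8 NM)
C→D: 523.8 NM  (cumulative 812.6 NM)
D→E: 403.4 NM  (cumulative 1216.0 NM)
Total route length ≈ 1216 NM.

1216 NM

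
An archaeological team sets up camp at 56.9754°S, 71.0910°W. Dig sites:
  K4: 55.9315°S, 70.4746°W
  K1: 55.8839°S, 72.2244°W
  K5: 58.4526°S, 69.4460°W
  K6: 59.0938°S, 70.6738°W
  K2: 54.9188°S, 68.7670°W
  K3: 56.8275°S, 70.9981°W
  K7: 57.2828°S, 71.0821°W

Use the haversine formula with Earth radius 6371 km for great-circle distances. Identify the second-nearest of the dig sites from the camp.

K7

Distances from the camp (56.9754°S, 71.0910°W):
K3: 17.4 km
K7: 34.2 km
K4: 122.1 km
K1: 139.9 km
K5: 191.1 km
K6: 236.8 km
K2: 270.6 km
The second-nearest is K7 at 34.2 km.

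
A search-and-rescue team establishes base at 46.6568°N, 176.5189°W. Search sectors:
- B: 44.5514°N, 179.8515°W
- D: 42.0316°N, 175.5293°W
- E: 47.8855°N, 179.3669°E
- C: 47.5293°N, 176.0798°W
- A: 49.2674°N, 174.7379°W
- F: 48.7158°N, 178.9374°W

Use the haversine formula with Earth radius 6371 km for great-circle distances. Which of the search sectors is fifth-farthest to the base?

Distance to each, sorted:
D: 520.3 km
B: 349.3 km
E: 339.1 km
A: 319.1 km
F: 291.8 km
C: 102.6 km
The fifth-farthest is F at 291.8 km.

F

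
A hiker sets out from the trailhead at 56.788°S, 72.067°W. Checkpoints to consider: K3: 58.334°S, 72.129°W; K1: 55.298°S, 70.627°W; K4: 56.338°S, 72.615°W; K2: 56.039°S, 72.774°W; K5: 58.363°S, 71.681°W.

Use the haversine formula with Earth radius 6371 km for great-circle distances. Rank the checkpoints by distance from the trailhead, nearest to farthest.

K4, K2, K3, K5, K1

Distances from the trailhead:
K4 56.338°S, 72.615°W: 60.3 km
K2 56.039°S, 72.774°W: 94.0 km
K3 58.334°S, 72.129°W: 171.9 km
K5 58.363°S, 71.681°W: 176.6 km
K1 55.298°S, 70.627°W: 188.3 km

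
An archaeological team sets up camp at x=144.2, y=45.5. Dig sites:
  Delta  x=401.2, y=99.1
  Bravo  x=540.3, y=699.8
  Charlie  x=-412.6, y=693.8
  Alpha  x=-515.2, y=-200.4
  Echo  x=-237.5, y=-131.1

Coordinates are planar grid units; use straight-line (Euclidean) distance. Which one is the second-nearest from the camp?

Distance to each, sorted:
Delta: 262.5
Echo: 420.6
Alpha: 703.8
Bravo: 764.9
Charlie: 854.6
The second-nearest is Echo at 420.6.

Echo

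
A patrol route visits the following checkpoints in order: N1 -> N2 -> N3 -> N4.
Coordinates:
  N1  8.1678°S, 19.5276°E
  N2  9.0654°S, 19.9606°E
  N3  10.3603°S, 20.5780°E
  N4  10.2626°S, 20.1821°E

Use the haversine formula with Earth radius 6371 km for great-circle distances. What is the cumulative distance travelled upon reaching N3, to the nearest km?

Leg distances:
N1→N2: 110.6 km  (cumulative 110.6 km)
N2→N3: 159.1 km  (cumulative 269.7 km)
Cumulative distance at N3 ≈ 270 km.

270 km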